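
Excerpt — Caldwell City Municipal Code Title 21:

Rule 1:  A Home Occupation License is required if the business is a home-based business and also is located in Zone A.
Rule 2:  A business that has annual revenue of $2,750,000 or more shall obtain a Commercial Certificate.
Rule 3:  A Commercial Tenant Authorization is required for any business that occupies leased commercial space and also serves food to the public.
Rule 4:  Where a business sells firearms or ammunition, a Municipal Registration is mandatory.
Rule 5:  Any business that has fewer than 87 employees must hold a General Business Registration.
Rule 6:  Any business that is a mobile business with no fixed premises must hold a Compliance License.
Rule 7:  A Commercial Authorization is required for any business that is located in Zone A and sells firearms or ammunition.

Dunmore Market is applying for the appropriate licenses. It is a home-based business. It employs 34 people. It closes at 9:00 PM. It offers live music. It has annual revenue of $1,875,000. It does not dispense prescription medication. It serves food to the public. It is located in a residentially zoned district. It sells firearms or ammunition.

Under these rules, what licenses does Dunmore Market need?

Rule 1: is a home-based business; is located in a residentially zoned district (not: is located in Zone A) → Home Occupation License not required.
Rule 2: revenue $1,875,000 < $2,750,000 → Commercial Certificate not required.
Rule 3: is a home-based business (not: occupies leased commercial space); serves food to the public → Commercial Tenant Authorization not required.
Rule 4: sells firearms or ammunition → Municipal Registration required.
Rule 5: employees 34 < 87 → General Business Registration required.
Rule 6: is a home-based business (not: is a mobile business with no fixed premises) → Compliance License not required.
Rule 7: is located in a residentially zoned district (not: is located in Zone A); sells firearms or ammunition → Commercial Authorization not required.

General Business Registration, Municipal Registration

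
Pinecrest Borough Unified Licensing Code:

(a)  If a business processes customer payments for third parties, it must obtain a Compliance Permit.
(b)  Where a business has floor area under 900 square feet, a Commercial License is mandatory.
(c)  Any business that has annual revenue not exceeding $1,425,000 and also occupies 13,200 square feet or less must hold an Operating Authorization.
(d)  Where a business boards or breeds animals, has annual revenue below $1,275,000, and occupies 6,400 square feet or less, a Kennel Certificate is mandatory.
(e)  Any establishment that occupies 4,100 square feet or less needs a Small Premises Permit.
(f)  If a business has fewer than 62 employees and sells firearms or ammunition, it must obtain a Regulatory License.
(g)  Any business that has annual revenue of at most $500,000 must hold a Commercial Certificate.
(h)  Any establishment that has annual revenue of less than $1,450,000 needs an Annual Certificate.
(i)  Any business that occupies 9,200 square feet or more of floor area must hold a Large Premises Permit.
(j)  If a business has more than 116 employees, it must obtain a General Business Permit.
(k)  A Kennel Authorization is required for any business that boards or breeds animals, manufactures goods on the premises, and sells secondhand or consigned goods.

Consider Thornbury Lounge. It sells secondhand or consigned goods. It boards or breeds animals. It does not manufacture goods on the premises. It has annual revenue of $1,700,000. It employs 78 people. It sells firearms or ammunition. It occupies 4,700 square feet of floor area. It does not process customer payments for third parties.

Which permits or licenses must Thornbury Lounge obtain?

None

(a) does not process customer payments for third parties → Compliance Permit not required.
(b) floor area 4,700 square feet ≥ 900 square feet → Commercial License not required.
(c) revenue $1,700,000 > $1,425,000; floor area 4,700 square feet ≤ 13,200 square feet → Operating Authorization not required.
(d) boards or breeds animals; revenue $1,700,000 ≥ $1,275,000; floor area 4,700 square feet ≤ 6,400 square feet → Kennel Certificate not required.
(e) floor area 4,700 square feet > 4,100 square feet → Small Premises Permit not required.
(f) employees 78 ≥ 62; sells firearms or ammunition → Regulatory License not required.
(g) revenue $1,700,000 > $500,000 → Commercial Certificate not required.
(h) revenue $1,700,000 ≥ $1,450,000 → Annual Certificate not required.
(i) floor area 4,700 square feet < 9,200 square feet → Large Premises Permit not required.
(j) employees 78 ≤ 116 → General Business Permit not required.
(k) boards or breeds animals; does not manufacture goods on the premises; sells secondhand or consigned goods → Kennel Authorization not required.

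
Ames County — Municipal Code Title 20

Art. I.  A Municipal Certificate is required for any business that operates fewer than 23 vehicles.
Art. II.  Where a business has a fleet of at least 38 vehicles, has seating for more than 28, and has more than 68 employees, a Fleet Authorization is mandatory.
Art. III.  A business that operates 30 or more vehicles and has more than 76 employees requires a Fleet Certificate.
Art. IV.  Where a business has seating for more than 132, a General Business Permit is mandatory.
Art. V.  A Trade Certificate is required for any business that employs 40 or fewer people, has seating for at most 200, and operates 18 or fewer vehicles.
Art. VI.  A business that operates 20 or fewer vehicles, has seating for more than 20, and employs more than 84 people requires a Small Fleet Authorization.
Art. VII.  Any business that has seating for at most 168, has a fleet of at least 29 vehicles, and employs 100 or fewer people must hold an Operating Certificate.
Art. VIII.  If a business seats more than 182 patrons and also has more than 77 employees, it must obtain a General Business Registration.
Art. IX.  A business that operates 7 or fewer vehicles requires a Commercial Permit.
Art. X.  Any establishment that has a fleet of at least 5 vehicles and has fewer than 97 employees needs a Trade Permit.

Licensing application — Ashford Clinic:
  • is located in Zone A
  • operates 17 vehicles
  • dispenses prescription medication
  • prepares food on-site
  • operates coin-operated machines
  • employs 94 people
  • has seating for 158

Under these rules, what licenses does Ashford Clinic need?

Art. I. vehicles 17 < 23 → Municipal Certificate required.
Art. II. vehicles 17 < 38; seating 158 > 28; employees 94 > 68 → Fleet Authorization not required.
Art. III. vehicles 17 < 30; employees 94 > 76 → Fleet Certificate not required.
Art. IV. seating 158 > 132 → General Business Permit required.
Art. V. employees 94 > 40; seating 158 ≤ 200; vehicles 17 ≤ 18 → Trade Certificate not required.
Art. VI. vehicles 17 ≤ 20; seating 158 > 20; employees 94 > 84 → Small Fleet Authorization required.
Art. VII. seating 158 ≤ 168; vehicles 17 < 29; employees 94 ≤ 100 → Operating Certificate not required.
Art. VIII. seating 158 ≤ 182; employees 94 > 77 → General Business Registration not required.
Art. IX. vehicles 17 > 7 → Commercial Permit not required.
Art. X. vehicles 17 ≥ 5; employees 94 < 97 → Trade Permit required.

General Business Permit, Municipal Certificate, Small Fleet Authorization, Trade Permit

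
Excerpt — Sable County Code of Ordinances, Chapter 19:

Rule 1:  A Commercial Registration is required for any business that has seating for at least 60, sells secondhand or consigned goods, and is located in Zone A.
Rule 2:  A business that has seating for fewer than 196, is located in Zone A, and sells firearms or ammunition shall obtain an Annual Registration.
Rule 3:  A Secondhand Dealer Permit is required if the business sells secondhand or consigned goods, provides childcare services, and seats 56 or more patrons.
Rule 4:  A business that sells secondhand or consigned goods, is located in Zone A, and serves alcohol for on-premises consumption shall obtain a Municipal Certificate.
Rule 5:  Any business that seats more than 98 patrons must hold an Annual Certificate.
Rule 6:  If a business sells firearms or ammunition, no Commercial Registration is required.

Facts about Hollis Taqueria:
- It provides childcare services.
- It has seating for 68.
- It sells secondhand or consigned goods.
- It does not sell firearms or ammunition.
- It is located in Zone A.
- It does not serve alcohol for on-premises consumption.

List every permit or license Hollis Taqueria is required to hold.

Commercial Registration, Secondhand Dealer Permit

Rule 1: seating 68 ≥ 60; sells secondhand or consigned goods; is located in Zone A → Commercial Registration required.
Rule 2: seating 68 < 196; is located in Zone A; does not sell firearms or ammunition → Annual Registration not required.
Rule 3: sells secondhand or consigned goods; provides childcare services; seating 68 ≥ 56 → Secondhand Dealer Permit required.
Rule 4: sells secondhand or consigned goods; is located in Zone A; does not serve alcohol for on-premises consumption → Municipal Certificate not required.
Rule 5: seating 68 ≤ 98 → Annual Certificate not required.
Rule 6: does not sell firearms or ammunition → Commercial Registration exemption does not apply.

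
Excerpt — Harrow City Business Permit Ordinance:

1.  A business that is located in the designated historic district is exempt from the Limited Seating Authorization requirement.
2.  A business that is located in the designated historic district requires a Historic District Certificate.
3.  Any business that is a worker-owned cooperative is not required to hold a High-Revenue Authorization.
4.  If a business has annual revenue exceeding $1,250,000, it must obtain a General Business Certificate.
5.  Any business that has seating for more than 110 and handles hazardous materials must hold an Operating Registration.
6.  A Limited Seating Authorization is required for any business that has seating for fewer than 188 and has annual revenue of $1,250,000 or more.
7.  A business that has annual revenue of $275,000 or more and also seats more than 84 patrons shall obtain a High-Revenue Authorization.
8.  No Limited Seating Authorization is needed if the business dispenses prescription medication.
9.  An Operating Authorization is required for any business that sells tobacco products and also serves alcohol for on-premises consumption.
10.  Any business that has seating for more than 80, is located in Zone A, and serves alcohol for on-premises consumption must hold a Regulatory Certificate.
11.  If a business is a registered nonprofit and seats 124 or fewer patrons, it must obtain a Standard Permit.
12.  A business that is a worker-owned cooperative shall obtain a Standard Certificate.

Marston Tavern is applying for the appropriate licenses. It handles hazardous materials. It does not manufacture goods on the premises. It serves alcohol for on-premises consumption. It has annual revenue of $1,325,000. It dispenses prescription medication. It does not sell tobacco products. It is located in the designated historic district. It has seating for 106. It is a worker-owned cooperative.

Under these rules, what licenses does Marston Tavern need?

General Business Certificate, Historic District Certificate, Standard Certificate

1. is located in the designated historic district → exempt from Limited Seating Authorization.
2. is located in the designated historic district → Historic District Certificate required.
3. is a worker-owned cooperative → exempt from High-Revenue Authorization.
4. revenue $1,325,000 > $1,250,000 → General Business Certificate required.
5. seating 106 ≤ 110; handles hazardous materials → Operating Registration not required.
6. seating 106 < 188; revenue $1,325,000 ≥ $1,250,000 → Limited Seating Authorization required.
7. revenue $1,325,000 ≥ $275,000; seating 106 > 84 → High-Revenue Authorization required.
8. dispenses prescription medication → exempt from Limited Seating Authorization.
9. does not sell tobacco products; serves alcohol for on-premises consumption → Operating Authorization not required.
10. seating 106 > 80; is located in the designated historic district (not: is located in Zone A); serves alcohol for on-premises consumption → Regulatory Certificate not required.
11. is a worker-owned cooperative (not: is a registered nonprofit); seating 106 ≤ 124 → Standard Permit not required.
12. is a worker-owned cooperative → Standard Certificate required.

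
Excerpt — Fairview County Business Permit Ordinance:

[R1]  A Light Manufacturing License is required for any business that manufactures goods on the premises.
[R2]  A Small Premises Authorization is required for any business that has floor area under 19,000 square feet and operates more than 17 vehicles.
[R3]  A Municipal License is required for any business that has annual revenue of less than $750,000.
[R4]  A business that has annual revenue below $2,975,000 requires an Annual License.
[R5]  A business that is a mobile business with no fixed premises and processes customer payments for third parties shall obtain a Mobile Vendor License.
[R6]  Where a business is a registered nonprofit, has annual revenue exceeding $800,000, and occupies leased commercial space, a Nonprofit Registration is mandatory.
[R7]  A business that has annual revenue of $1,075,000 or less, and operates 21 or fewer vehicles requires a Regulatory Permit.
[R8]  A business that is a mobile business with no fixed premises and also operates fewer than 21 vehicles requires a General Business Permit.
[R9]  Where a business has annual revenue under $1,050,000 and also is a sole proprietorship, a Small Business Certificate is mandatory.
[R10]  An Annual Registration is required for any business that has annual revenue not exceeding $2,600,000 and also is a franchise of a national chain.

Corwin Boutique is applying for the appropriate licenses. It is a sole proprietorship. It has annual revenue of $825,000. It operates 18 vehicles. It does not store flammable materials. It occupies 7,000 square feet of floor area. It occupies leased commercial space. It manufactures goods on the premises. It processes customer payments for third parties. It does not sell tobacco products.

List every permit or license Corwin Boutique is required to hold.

[R1] manufactures goods on the premises → Light Manufacturing License required.
[R2] floor area 7,000 square feet < 19,000 square feet; vehicles 18 > 17 → Small Premises Authorization required.
[R3] revenue $825,000 ≥ $750,000 → Municipal License not required.
[R4] revenue $825,000 < $2,975,000 → Annual License required.
[R5] occupies leased commercial space (not: is a mobile business with no fixed premises); processes customer payments for third parties → Mobile Vendor License not required.
[R6] is a sole proprietorship (not: is a registered nonprofit); revenue $825,000 > $800,000; occupies leased commercial space → Nonprofit Registration not required.
[R7] revenue $825,000 ≤ $1,075,000; vehicles 18 ≤ 21 → Regulatory Permit required.
[R8] occupies leased commercial space (not: is a mobile business with no fixed premises); vehicles 18 < 21 → General Business Permit not required.
[R9] revenue $825,000 < $1,050,000; is a sole proprietorship → Small Business Certificate required.
[R10] revenue $825,000 ≤ $2,600,000; is a sole proprietorship (not: is a franchise of a national chain) → Annual Registration not required.

Annual License, Light Manufacturing License, Regulatory Permit, Small Business Certificate, Small Premises Authorization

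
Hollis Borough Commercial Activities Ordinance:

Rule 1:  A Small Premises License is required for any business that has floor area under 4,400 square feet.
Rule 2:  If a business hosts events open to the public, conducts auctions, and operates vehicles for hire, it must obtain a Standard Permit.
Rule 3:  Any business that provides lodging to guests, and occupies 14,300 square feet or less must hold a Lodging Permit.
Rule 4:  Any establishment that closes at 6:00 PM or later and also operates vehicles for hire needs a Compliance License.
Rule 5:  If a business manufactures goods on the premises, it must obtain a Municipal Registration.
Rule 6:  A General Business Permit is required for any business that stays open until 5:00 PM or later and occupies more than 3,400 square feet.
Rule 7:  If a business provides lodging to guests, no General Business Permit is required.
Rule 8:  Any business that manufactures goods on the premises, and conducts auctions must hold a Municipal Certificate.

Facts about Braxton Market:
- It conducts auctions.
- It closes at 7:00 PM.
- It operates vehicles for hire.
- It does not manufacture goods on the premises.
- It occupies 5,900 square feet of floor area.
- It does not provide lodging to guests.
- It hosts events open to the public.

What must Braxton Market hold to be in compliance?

Compliance License, General Business Permit, Standard Permit

Rule 1: floor area 5,900 square feet ≥ 4,400 square feet → Small Premises License not required.
Rule 2: hosts events open to the public; conducts auctions; operates vehicles for hire → Standard Permit required.
Rule 3: does not provide lodging to guests; floor area 5,900 square feet ≤ 14,300 square feet → Lodging Permit not required.
Rule 4: closes 7:00 PM, after 6:00 PM; operates vehicles for hire → Compliance License required.
Rule 5: does not manufacture goods on the premises → Municipal Registration not required.
Rule 6: closes 7:00 PM, after 5:00 PM; floor area 5,900 square feet > 3,400 square feet → General Business Permit required.
Rule 7: does not provide lodging to guests → General Business Permit exemption does not apply.
Rule 8: does not manufacture goods on the premises; conducts auctions → Municipal Certificate not required.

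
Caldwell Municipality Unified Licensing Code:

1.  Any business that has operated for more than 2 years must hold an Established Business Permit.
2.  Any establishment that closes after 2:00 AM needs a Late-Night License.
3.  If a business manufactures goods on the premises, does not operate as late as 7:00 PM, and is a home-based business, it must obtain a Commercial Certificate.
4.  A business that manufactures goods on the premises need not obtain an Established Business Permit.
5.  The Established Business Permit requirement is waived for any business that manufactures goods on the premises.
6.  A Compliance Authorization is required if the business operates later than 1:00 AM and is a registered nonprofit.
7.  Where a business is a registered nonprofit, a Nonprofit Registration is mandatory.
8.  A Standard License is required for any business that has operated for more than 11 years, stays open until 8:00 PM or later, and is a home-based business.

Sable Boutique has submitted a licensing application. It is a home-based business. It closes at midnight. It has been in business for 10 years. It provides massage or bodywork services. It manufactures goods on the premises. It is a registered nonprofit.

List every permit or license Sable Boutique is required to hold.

1. years in business 10 > 2 → Established Business Permit required.
2. closes midnight, at/before 2:00 AM → Late-Night License not required.
3. manufactures goods on the premises; closes midnight, after 7:00 PM; is a home-based business → Commercial Certificate not required.
4. manufactures goods on the premises → exempt from Established Business Permit.
5. manufactures goods on the premises → exempt from Established Business Permit.
6. closes midnight, at/before 1:00 AM; is a registered nonprofit → Compliance Authorization not required.
7. is a registered nonprofit → Nonprofit Registration required.
8. years in business 10 ≤ 11; closes midnight, after 8:00 PM; is a home-based business → Standard License not required.

Nonprofit Registration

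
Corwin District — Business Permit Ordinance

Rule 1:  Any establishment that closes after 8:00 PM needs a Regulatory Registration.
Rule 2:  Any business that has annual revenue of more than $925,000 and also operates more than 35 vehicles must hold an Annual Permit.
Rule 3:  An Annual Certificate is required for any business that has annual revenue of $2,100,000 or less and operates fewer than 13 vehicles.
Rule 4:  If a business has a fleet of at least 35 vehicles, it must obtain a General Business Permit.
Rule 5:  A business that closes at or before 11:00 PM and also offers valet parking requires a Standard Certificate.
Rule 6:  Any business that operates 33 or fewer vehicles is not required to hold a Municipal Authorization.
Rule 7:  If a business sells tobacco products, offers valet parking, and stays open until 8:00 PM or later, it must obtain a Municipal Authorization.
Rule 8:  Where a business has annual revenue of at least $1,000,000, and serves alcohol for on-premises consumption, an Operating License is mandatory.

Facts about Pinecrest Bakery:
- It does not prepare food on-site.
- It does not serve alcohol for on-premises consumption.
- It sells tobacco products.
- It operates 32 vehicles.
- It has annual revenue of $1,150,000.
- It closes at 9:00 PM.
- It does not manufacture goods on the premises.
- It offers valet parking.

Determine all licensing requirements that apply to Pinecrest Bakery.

Rule 1: closes 9:00 PM, after 8:00 PM → Regulatory Registration required.
Rule 2: revenue $1,150,000 > $925,000; vehicles 32 ≤ 35 → Annual Permit not required.
Rule 3: revenue $1,150,000 ≤ $2,100,000; vehicles 32 ≥ 13 → Annual Certificate not required.
Rule 4: vehicles 32 < 35 → General Business Permit not required.
Rule 5: closes 9:00 PM, at/before 11:00 PM; offers valet parking → Standard Certificate required.
Rule 6: vehicles 32 ≤ 33 → exempt from Municipal Authorization.
Rule 7: sells tobacco products; offers valet parking; closes 9:00 PM, after 8:00 PM → Municipal Authorization required.
Rule 8: revenue $1,150,000 ≥ $1,000,000; does not serve alcohol for on-premises consumption → Operating License not required.

Regulatory Registration, Standard Certificate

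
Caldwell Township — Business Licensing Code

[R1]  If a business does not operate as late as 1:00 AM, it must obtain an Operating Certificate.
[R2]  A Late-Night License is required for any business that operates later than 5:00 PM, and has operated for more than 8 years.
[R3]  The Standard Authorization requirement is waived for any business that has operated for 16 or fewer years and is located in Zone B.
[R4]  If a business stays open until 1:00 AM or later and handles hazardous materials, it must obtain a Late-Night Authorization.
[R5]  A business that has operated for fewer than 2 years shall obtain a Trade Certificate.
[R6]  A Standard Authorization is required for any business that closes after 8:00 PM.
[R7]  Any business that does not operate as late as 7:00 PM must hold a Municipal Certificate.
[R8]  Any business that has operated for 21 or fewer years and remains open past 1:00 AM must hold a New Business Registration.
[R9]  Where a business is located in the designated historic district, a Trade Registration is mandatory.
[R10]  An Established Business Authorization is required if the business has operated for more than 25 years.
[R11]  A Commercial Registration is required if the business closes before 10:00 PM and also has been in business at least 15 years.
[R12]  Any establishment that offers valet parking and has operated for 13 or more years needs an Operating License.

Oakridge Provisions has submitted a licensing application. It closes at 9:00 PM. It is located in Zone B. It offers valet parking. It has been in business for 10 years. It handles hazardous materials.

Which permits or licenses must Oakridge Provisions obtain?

Late-Night License, Operating Certificate

[R1] closes 9:00 PM, at/before 1:00 AM → Operating Certificate required.
[R2] closes 9:00 PM, after 5:00 PM; years in business 10 > 8 → Late-Night License required.
[R3] years in business 10 ≤ 16; is located in Zone B → exempt from Standard Authorization.
[R4] closes 9:00 PM, at/before 1:00 AM; handles hazardous materials → Late-Night Authorization not required.
[R5] years in business 10 ≥ 2 → Trade Certificate not required.
[R6] closes 9:00 PM, after 8:00 PM → Standard Authorization required.
[R7] closes 9:00 PM, after 7:00 PM → Municipal Certificate not required.
[R8] years in business 10 ≤ 21; closes 9:00 PM, at/before 1:00 AM → New Business Registration not required.
[R9] is located in Zone B (not: is located in the designated historic district) → Trade Registration not required.
[R10] years in business 10 ≤ 25 → Established Business Authorization not required.
[R11] closes 9:00 PM, at/before 10:00 PM; years in business 10 < 15 → Commercial Registration not required.
[R12] offers valet parking; years in business 10 < 13 → Operating License not required.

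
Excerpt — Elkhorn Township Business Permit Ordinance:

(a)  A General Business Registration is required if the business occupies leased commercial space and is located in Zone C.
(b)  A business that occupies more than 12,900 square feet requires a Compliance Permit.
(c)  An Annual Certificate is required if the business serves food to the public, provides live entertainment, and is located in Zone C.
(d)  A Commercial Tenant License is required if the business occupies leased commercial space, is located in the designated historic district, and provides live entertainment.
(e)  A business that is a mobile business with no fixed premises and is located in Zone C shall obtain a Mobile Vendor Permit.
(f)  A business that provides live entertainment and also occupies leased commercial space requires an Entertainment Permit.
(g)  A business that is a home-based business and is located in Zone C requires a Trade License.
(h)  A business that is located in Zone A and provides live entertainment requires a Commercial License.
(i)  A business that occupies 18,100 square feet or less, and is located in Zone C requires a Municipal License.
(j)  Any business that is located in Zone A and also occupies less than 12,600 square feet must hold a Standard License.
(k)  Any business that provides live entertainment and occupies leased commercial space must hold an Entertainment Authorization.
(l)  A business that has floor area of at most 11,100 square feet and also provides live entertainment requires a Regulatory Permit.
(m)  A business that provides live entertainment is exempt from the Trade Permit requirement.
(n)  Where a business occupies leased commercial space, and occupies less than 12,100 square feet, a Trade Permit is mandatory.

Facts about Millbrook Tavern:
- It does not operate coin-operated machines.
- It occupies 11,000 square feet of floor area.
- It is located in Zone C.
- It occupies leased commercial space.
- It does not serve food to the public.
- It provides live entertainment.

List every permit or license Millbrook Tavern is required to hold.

(a) occupies leased commercial space; is located in Zone C → General Business Registration required.
(b) floor area 11,000 square feet ≤ 12,900 square feet → Compliance Permit not required.
(c) does not serve food to the public; provides live entertainment; is located in Zone C → Annual Certificate not required.
(d) occupies leased commercial space; is located in Zone C (not: is located in the designated historic district); provides live entertainment → Commercial Tenant License not required.
(e) occupies leased commercial space (not: is a mobile business with no fixed premises); is located in Zone C → Mobile Vendor Permit not required.
(f) provides live entertainment; occupies leased commercial space → Entertainment Permit required.
(g) occupies leased commercial space (not: is a home-based business); is located in Zone C → Trade License not required.
(h) is located in Zone C (not: is located in Zone A); provides live entertainment → Commercial License not required.
(i) floor area 11,000 square feet ≤ 18,100 square feet; is located in Zone C → Municipal License required.
(j) is located in Zone C (not: is located in Zone A); floor area 11,000 square feet < 12,600 square feet → Standard License not required.
(k) provides live entertainment; occupies leased commercial space → Entertainment Authorization required.
(l) floor area 11,000 square feet ≤ 11,100 square feet; provides live entertainment → Regulatory Permit required.
(m) provides live entertainment → exempt from Trade Permit.
(n) occupies leased commercial space; floor area 11,000 square feet < 12,100 square feet → Trade Permit required.

Entertainment Authorization, Entertainment Permit, General Business Registration, Municipal License, Regulatory Permit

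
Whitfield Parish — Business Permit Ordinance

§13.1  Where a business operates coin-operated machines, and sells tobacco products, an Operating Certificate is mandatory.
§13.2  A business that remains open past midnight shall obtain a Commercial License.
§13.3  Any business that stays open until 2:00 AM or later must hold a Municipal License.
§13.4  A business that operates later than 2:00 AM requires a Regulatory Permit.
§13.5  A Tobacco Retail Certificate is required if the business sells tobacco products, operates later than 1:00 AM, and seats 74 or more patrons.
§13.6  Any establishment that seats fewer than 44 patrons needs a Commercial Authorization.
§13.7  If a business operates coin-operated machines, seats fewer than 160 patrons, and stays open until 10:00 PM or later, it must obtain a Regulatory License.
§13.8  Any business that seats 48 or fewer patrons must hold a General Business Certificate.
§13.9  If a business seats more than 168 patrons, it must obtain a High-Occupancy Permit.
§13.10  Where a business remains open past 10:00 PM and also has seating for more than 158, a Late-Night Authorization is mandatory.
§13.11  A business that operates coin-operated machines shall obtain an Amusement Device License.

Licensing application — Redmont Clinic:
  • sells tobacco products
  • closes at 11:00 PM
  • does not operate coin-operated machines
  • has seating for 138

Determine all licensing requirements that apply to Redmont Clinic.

§13.1 does not operate coin-operated machines; sells tobacco products → Operating Certificate not required.
§13.2 closes 11:00 PM, at/before midnight → Commercial License not required.
§13.3 closes 11:00 PM, at/before 2:00 AM → Municipal License not required.
§13.4 closes 11:00 PM, at/before 2:00 AM → Regulatory Permit not required.
§13.5 sells tobacco products; closes 11:00 PM, at/before 1:00 AM; seating 138 ≥ 74 → Tobacco Retail Certificate not required.
§13.6 seating 138 ≥ 44 → Commercial Authorization not required.
§13.7 does not operate coin-operated machines; seating 138 < 160; closes 11:00 PM, after 10:00 PM → Regulatory License not required.
§13.8 seating 138 > 48 → General Business Certificate not required.
§13.9 seating 138 ≤ 168 → High-Occupancy Permit not required.
§13.10 closes 11:00 PM, after 10:00 PM; seating 138 ≤ 158 → Late-Night Authorization not required.
§13.11 does not operate coin-operated machines → Amusement Device License not required.

None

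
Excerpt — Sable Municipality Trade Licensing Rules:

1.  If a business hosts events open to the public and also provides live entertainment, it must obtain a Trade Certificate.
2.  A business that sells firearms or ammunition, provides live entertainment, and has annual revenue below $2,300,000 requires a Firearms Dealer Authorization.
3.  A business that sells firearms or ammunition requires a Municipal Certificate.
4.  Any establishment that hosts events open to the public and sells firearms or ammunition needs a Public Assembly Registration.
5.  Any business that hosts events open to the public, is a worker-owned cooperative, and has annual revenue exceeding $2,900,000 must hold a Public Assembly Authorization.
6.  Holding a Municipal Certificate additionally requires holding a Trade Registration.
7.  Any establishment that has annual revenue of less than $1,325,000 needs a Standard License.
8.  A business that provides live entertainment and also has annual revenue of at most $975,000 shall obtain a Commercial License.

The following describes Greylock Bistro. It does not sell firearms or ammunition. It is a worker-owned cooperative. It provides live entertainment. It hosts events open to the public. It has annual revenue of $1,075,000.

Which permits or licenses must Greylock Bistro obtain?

Standard License, Trade Certificate

1. hosts events open to the public; provides live entertainment → Trade Certificate required.
2. does not sell firearms or ammunition; provides live entertainment; revenue $1,075,000 < $2,300,000 → Firearms Dealer Authorization not required.
3. does not sell firearms or ammunition → Municipal Certificate not required.
4. hosts events open to the public; does not sell firearms or ammunition → Public Assembly Registration not required.
5. hosts events open to the public; is a worker-owned cooperative; revenue $1,075,000 ≤ $2,900,000 → Public Assembly Authorization not required.
6. Municipal Certificate is not required → no effect.
7. revenue $1,075,000 < $1,325,000 → Standard License required.
8. provides live entertainment; revenue $1,075,000 > $975,000 → Commercial License not required.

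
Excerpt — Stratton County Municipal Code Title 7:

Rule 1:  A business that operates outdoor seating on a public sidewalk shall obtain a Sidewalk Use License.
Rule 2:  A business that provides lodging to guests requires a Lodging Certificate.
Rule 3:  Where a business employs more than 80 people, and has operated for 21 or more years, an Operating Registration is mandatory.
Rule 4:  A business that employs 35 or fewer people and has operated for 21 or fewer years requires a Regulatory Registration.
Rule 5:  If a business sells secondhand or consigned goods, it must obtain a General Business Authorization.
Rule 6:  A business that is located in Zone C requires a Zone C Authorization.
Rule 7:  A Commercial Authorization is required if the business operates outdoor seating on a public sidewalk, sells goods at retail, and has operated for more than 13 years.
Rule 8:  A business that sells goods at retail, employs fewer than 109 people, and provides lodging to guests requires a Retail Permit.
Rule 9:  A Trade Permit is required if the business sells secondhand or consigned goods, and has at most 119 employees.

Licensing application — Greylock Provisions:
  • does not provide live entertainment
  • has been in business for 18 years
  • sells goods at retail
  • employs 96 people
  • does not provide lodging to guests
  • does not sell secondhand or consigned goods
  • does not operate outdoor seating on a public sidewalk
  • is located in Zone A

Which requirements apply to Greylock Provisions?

Rule 1: does not operate outdoor seating on a public sidewalk → Sidewalk Use License not required.
Rule 2: does not provide lodging to guests → Lodging Certificate not required.
Rule 3: employees 96 > 80; years in business 18 < 21 → Operating Registration not required.
Rule 4: employees 96 > 35; years in business 18 ≤ 21 → Regulatory Registration not required.
Rule 5: does not sell secondhand or consigned goods → General Business Authorization not required.
Rule 6: is located in Zone A (not: is located in Zone C) → Zone C Authorization not required.
Rule 7: does not operate outdoor seating on a public sidewalk; sells goods at retail; years in business 18 > 13 → Commercial Authorization not required.
Rule 8: sells goods at retail; employees 96 < 109; does not provide lodging to guests → Retail Permit not required.
Rule 9: does not sell secondhand or consigned goods; employees 96 ≤ 119 → Trade Permit not required.

None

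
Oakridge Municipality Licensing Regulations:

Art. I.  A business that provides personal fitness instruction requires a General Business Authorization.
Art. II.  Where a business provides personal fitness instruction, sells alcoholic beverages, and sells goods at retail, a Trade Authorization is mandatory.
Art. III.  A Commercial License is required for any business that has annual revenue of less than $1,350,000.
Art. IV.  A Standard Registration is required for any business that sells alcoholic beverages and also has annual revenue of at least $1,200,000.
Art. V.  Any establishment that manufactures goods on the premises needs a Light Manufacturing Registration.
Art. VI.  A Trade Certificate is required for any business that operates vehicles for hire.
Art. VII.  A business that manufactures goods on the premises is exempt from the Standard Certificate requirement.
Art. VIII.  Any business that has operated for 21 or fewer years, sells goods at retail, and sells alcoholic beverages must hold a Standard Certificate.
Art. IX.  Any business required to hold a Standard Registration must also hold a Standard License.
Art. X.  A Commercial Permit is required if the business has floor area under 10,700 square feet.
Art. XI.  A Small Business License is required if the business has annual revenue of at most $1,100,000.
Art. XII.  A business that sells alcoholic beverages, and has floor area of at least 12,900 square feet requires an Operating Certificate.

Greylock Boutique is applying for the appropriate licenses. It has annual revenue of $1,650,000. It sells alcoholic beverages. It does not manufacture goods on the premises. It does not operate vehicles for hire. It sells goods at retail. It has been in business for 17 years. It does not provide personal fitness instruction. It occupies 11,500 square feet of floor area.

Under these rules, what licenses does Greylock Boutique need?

Standard Certificate, Standard License, Standard Registration

Art. I. does not provide personal fitness instruction → General Business Authorization not required.
Art. II. does not provide personal fitness instruction; sells alcoholic beverages; sells goods at retail → Trade Authorization not required.
Art. III. revenue $1,650,000 ≥ $1,350,000 → Commercial License not required.
Art. IV. sells alcoholic beverages; revenue $1,650,000 ≥ $1,200,000 → Standard Registration required.
Art. V. does not manufacture goods on the premises → Light Manufacturing Registration not required.
Art. VI. does not operate vehicles for hire → Trade Certificate not required.
Art. VII. does not manufacture goods on the premises → Standard Certificate exemption does not apply.
Art. VIII. years in business 17 ≤ 21; sells goods at retail; sells alcoholic beverages → Standard Certificate required.
Art. IX. Standard Registration is required → Standard License also required.
Art. X. floor area 11,500 square feet ≥ 10,700 square feet → Commercial Permit not required.
Art. XI. revenue $1,650,000 > $1,100,000 → Small Business License not required.
Art. XII. sells alcoholic beverages; floor area 11,500 square feet < 12,900 square feet → Operating Certificate not required.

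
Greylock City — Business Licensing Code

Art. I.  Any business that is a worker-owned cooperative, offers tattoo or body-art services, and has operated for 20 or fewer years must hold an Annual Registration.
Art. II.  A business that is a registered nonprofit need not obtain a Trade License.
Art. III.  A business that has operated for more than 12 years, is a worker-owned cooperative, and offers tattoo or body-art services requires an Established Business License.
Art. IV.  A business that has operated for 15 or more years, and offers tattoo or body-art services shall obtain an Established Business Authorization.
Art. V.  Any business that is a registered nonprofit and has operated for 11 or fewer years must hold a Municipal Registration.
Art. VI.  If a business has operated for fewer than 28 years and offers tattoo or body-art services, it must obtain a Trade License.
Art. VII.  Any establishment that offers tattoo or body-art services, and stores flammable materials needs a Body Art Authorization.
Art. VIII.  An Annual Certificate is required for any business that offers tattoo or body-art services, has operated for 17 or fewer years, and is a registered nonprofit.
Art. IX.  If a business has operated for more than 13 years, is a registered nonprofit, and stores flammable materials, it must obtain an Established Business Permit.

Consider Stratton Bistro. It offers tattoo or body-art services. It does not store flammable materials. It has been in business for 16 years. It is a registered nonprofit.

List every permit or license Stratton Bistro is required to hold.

Art. I. is a registered nonprofit (not: is a worker-owned cooperative); offers tattoo or body-art services; years in business 16 ≤ 20 → Annual Registration not required.
Art. II. is a registered nonprofit → exempt from Trade License.
Art. III. years in business 16 > 12; is a registered nonprofit (not: is a worker-owned cooperative); offers tattoo or body-art services → Established Business License not required.
Art. IV. years in business 16 ≥ 15; offers tattoo or body-art services → Established Business Authorization required.
Art. V. is a registered nonprofit; years in business 16 > 11 → Municipal Registration not required.
Art. VI. years in business 16 < 28; offers tattoo or body-art services → Trade License required.
Art. VII. offers tattoo or body-art services; does not store flammable materials → Body Art Authorization not required.
Art. VIII. offers tattoo or body-art services; years in business 16 ≤ 17; is a registered nonprofit → Annual Certificate required.
Art. IX. years in business 16 > 13; is a registered nonprofit; does not store flammable materials → Established Business Permit not required.

Annual Certificate, Established Business Authorization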